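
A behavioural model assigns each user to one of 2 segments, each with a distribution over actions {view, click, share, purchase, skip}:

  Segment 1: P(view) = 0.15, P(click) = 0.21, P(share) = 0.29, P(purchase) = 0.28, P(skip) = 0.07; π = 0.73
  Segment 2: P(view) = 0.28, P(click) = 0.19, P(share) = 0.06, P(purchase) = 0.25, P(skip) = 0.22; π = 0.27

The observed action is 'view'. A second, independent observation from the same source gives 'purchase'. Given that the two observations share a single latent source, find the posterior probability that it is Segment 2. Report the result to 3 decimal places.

The responsibility of component k is w_k f_k(x) divided by Σ_j w_j f_j(x).
Since both observations come from the same component, the likelihood for component k is f_k(x₁)·f_k(x₂).
  f_1 = [0.15] × [0.28] = 0.042
  f_2 = [0.28] × [0.25] = 0.07
Prior × likelihood for each component:
  w_1·f_1 = 0.73 × 0.042 = 0.03066
  w_2·f_2 = 0.27 × 0.07 = 0.0189
Denominator: 0.03066 + 0.0189 = 0.04956
P(Segment 2 | x₁,x₂) = 0.0189 / 0.04956 ≈ 0.381

0.381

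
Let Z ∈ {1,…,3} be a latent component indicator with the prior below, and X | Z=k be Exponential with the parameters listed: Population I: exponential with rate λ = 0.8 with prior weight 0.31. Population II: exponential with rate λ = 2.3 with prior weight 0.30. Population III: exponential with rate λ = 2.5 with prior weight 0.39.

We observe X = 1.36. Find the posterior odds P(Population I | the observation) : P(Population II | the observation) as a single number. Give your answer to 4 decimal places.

The posterior odds equal the prior odds times the likelihood ratio: (π_i/π_j)·(f_i(x)/f_j(x)).
Exponential densities:
  L_I = 0.8·e^(−0.8·1.36) = 0.8·e^(−1.0880) = 0.269512
  L_II = 2.3·e^(−2.3·1.36) = 2.3·e^(−3.1280) = 0.100752
  L_III = 2.5·e^(−2.5·1.36) = 2.5·e^(−3.4000) = 0.0834332
Posterior odds = (π_I·L_I) / (π_II·L_II) = (0.31·0.269512) / (0.30·0.100752) = 0.0835486 / 0.0302257 ≈ 2.7642

2.7642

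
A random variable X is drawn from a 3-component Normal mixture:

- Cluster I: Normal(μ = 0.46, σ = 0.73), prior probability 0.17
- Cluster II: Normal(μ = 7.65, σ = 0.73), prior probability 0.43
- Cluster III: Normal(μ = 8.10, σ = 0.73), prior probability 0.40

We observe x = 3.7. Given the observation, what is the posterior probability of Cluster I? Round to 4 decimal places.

0.9788

Posterior ∝ prior × likelihood, so P(k | x) ∝ P(Z=k) f_k(x); normalise over all components.
Component likelihoods at x = 3.7:
  f_I = 2.88405e-05
  f_II = 2.39799e-07
  f_III = 7.05883e-09
Unnormalised posteriors:
  P(Z=I)·f_I = 0.17 × 2.88405e-05 = 4.90288e-06
  P(Z=II)·f_II = 0.43 × 2.39799e-07 = 1.03113e-07
  P(Z=III)·f_III = 0.40 × 7.05883e-09 = 2.82353e-09
Denominator: 4.90288e-06 + 1.03113e-07 + 2.82353e-09 = 5.00882e-06
Responsibility of Cluster I: 4.90288e-06 / 5.00882e-06 ≈ 0.9788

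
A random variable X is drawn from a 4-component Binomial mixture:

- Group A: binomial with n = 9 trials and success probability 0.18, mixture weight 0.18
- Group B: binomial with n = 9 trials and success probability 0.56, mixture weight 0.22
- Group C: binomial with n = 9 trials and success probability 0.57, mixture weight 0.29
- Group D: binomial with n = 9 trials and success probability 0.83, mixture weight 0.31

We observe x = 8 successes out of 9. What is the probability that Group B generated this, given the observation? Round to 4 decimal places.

P(component k | x) = w_k·f_k(x) / marginal(x), where marginal(x) = Σ_j w_j·f_j(x).
Evaluate each component's likelihood at the observed value:
  p_A = 8.13273e-06
  p_B = 0.0383001
  p_C = 0.0431231
  p_D = 0.344601
Prior × likelihood for each component:
  w_A·p_A = 0.18 × 8.13273e-06 = 1.46389e-06
  w_B·p_B = 0.22 × 0.0383001 = 0.00842601
  w_C·p_C = 0.29 × 0.0431231 = 0.0125057
  w_D·p_D = 0.31 × 0.344601 = 0.106826
Denominator: 1.46389e-06 + 0.00842601 + 0.0125057 + 0.106826 = 0.127759
Responsibility of Group B: 0.00842601 / 0.127759 ≈ 0.0660

0.0660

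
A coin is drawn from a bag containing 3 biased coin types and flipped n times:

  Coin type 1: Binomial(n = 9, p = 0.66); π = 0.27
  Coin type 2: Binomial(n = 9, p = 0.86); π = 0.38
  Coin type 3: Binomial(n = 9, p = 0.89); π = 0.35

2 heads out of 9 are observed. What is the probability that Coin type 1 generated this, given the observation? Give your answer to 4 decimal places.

By Bayes' theorem, P(k | x) = π_k f_k(x) / Σ_j π_j f_j(x).
Evaluate each component's likelihood at the observed value:
  p_1 = 0.0082365
  p_2 = 2.8067e-05
  p_3 = 5.55688e-06
Unnormalised posteriors:
  π_1·p_1 = 0.27 × 0.0082365 = 0.00222386
  π_2·p_2 = 0.38 × 2.8067e-05 = 1.06655e-05
  π_3·p_3 = 0.35 × 5.55688e-06 = 1.94491e-06
Marginal: 0.00222386 + 1.06655e-05 + 1.94491e-06 = 0.00223647
P(Coin type 1 | 2 heads out of 9) = 0.00222386 / 0.00223647 ≈ 0.9944

0.9944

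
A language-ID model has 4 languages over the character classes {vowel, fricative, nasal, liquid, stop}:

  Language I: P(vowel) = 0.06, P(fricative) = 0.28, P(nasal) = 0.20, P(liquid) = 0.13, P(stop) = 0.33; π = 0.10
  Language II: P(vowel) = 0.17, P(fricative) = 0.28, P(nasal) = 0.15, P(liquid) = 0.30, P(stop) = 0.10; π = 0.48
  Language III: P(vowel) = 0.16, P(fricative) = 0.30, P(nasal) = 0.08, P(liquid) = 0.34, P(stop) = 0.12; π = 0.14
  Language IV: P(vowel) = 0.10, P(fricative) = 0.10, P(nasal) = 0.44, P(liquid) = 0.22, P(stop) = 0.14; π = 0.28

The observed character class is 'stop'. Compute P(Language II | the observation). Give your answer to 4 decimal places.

Posterior ∝ prior × likelihood, so P(k | x) ∝ π_k f_k(x); normalise over all components.
Categorical probabilities:
  f_I = P(stop | comp) = 0.33
  f_II = P(stop | comp) = 0.10
  f_III = P(stop | comp) = 0.12
  f_IV = P(stop | comp) = 0.14
Unnormalised posteriors:
  π_I·f_I = 0.10 × 0.33 = 0.033
  π_II·f_II = 0.48 × 0.1 = 0.048
  π_III·f_III = 0.14 × 0.12 = 0.0168
  π_IV·f_IV = 0.28 × 0.14 = 0.0392
Denominator: 0.033 + 0.048 + 0.0168 + 0.0392 = 0.137
P(Language II | 'stop') ≈ 0.3504

0.3504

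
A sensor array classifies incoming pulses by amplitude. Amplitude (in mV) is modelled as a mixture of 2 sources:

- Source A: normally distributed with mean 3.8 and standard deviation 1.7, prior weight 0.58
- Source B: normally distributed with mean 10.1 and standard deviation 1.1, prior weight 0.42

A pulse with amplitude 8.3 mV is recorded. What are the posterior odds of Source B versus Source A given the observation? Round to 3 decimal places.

Posterior odds = (π_i f_i(x)) / (π_j f_j(x)); the normalising sum cancels.
Component likelihoods at x = 8.3 mV:
  L_A = (1/(1.7·√(2π)))·exp(−(8.3−3.8)²/(2·1.7²)) = 0.234672·exp(-3.50346) = 0.007062
  L_B = (1/(1.1·√(2π)))·exp(−(8.3−10.1)²/(2·1.1²)) = 0.362675·exp(-1.33884) = 0.0950748
Odds = (0.42/0.58) × (0.0950748/0.007062) = 0.724138 × 13.4629 ≈ 9.749

9.749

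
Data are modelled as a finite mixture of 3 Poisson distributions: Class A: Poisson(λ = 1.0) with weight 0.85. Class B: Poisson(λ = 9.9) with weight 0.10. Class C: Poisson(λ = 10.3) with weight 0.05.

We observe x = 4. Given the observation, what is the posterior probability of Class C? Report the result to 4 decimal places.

By Bayes' theorem, P(k | x) = π_k f_k(x) / Σ_j π_j f_j(x).
Evaluate each component's likelihood at the observed value:
  p_A = 0.0153283
  p_B = 0.0200823
  p_C = 0.0157726
Prior × likelihood for each component:
  π_A·p_A = 0.85 × 0.0153283 = 0.0130291
  π_B·p_B = 0.10 × 0.0200823 = 0.00200823
  π_C·p_C = 0.05 × 0.0157726 = 0.000788632
Evidence: 0.0130291 + 0.00200823 + 0.000788632 = 0.0158259
So the posterior for Class C is 0.000788632 / 0.0158259 ≈ 0.0498.

0.0498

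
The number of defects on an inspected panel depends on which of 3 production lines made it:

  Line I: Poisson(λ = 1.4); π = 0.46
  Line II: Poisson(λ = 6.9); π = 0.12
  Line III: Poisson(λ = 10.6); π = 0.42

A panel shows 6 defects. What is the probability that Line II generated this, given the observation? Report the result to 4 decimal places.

0.4540

P(component k | x) = π_k·f_k(x) / marginal(x), where marginal(x) = Σ_j π_j·f_j(x).
Evaluate each component's likelihood at the observed value:
  f_I = 0.00257883
  f_II = 0.151053
  f_III = 0.0490887
Prior × likelihood for each component:
  π_I·f_I = 0.46 × 0.00257883 = 0.00118626
  π_II·f_II = 0.12 × 0.151053 = 0.0181264
  π_III·f_III = 0.42 × 0.0490887 = 0.0206172
Marginal: 0.00118626 + 0.0181264 + 0.0206172 = 0.0399299
Responsibility of Line II: 0.0181264 / 0.0399299 ≈ 0.4540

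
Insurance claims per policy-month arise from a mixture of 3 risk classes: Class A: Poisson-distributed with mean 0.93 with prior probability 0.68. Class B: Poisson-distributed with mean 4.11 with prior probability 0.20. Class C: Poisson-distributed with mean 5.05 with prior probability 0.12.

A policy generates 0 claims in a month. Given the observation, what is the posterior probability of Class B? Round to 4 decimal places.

0.0120

Posterior ∝ prior × likelihood, so P(k | x) ∝ π_k f_k(x); normalise over all components.
Component likelihoods at x = 0 claims:
  L_A = e^(−0.93)·0.93^0/0! = 0.394554
  L_B = e^(−4.11)·4.11^0/0! = 0.0164078
  L_C = e^(−5.05)·5.05^0/0! = 0.00640933
Unnormalised posteriors:
  π_A·L_A = 0.68 × 0.394554 = 0.268297
  π_B·L_B = 0.20 × 0.0164078 = 0.00328155
  π_C·L_C = 0.12 × 0.00640933 = 0.00076912
Denominator: 0.268297 + 0.00328155 + 0.00076912 = 0.272347
P(Class B | x) = 0.00328155 / 0.272347 ≈ 0.0120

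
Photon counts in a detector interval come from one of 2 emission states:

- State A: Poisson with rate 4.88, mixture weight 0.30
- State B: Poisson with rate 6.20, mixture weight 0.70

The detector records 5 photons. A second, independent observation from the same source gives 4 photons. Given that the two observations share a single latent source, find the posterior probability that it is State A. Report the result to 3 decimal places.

The responsibility of component k is w_k f_k(x) divided by Σ_j w_j f_j(x).
Since both observations come from the same component, the likelihood for component k is f_k(x₁)·f_k(x₂).
  f_A = [e^(−4.88)·4.88^5/5! = 0.175211] × [0.179519] = 0.0314537
  f_B = [e^(−6.20)·6.20^5/5! = 0.154936] × [0.124948] = 0.0193589
Multiply by the mixture weights:
  w_A·f_A = 0.30 × 0.0314537 = 0.00943611
  w_B·f_B = 0.70 × 0.0193589 = 0.0135512
Sum: 0.00943611 + 0.0135512 = 0.0229874
Responsibility of State A: 0.00943611 / 0.0229874 ≈ 0.410

0.410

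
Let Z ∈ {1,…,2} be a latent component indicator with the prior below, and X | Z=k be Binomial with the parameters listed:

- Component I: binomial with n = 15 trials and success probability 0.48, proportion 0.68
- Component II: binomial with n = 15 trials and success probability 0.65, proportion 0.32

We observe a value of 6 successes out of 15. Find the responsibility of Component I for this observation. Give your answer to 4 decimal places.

The responsibility of component k is w_k f_k(x) divided by Σ_j w_j f_j(x).
Evaluate each component's likelihood at the observed value:
  L_I = C(15,6)·0.48^6·0.52^9 = 5005·0.0122306·0.00277991 = 0.170169
  L_II = C(15,6)·0.65^6·0.35^9 = 5005·0.0754189·7.88156e-05 = 0.0297507
Unnormalised posteriors:
  w_I·L_I = 0.68 × 0.170169 = 0.115715
  w_II·L_II = 0.32 × 0.0297507 = 0.00952021
Evidence: 0.115715 + 0.00952021 = 0.125235
P(Component I | data) ≈ 0.9240

0.9240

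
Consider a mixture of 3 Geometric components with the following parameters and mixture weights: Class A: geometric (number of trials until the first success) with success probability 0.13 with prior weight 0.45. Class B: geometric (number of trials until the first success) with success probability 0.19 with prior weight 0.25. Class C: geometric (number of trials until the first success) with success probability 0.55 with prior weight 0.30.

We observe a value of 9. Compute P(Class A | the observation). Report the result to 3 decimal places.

The responsibility of component k is π_k f_k(x) divided by Σ_j π_j f_j(x).
Evaluate each component's likelihood at the observed value:
  p_A = 0.0426675
  p_B = 0.0352074
  p_C = 0.000924832
Weight by the priors:
  π_A·p_A = 0.45 × 0.0426675 = 0.0192004
  π_B·p_B = 0.25 × 0.0352074 = 0.00880185
  π_C·p_C = 0.30 × 0.000924832 = 0.00027745
Marginal: 0.0192004 + 0.00880185 + 0.00027745 = 0.0282797
P(Class A | data) ≈ 0.679

0.679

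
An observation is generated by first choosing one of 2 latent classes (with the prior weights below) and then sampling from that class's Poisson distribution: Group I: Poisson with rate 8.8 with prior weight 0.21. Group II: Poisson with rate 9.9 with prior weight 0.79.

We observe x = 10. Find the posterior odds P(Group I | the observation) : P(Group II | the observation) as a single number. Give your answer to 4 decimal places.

0.2459

Only the two components matter; the odds are (P(Z=i) f_i(x)) / (P(Z=j) f_j(x)).
Component likelihoods at x = 10:
  f_I = 0.115684
  f_II = 0.125047
Odds = (0.21/0.79) × (0.115684/0.125047) = 0.265823 × 0.925121 ≈ 0.2459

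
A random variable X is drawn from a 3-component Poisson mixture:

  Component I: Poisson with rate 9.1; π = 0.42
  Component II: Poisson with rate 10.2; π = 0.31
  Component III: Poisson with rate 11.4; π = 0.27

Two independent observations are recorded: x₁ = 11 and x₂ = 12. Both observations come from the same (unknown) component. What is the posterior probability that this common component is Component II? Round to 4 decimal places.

Posterior ∝ prior × likelihood, so P(k | x) ∝ P(Z=k) f_k(x); normalise over all components.
Since both observations come from the same component, the likelihood for component k is f_k(x₁)·f_k(x₂).
  L_I = [0.0991334] × [0.0751761] = 0.00745246
  L_II = [0.115782] × [0.098415] = 0.0113947
  L_III = [0.118533] × [0.112607] = 0.0133476
Unnormalised posteriors:
  P(Z=I)·L_I = 0.42 × 0.00745246 = 0.00313003
  P(Z=II)·L_II = 0.31 × 0.0113947 = 0.00353236
  P(Z=III)·L_III = 0.27 × 0.0133476 = 0.00360386
Sum: 0.00313003 + 0.00353236 + 0.00360386 = 0.0102663
P(Component II | data) = 0.00353236 / 0.0102663 ≈ 0.3441

0.3441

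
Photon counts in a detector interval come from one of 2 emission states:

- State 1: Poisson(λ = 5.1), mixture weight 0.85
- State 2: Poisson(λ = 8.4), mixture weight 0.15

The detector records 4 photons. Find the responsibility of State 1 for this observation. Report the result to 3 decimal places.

0.954

Apply Bayes' rule: the posterior for each component is proportional to its prior times its likelihood at x.
Evaluate each component's likelihood at the observed value:
  L_1 = e^(−5.1)·5.1^4/4! = 0.171857
  L_2 = e^(−8.4)·8.4^4/4! = 0.0466479
Unnormalised posteriors:
  w_1·L_1 = 0.85 × 0.171857 = 0.146079
  w_2·L_2 = 0.15 × 0.0466479 = 0.00699719
Marginal: 0.146079 + 0.00699719 = 0.153076
P(State 1 | data) = 0.146079 / 0.153076 ≈ 0.954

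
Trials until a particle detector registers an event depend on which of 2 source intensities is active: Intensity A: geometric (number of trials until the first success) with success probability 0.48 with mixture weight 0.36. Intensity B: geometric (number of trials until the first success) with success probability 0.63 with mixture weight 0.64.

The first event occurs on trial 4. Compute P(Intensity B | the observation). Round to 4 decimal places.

Posterior ∝ prior × likelihood, so P(k | x) ∝ π_k f_k(x); normalise over all components.
Component likelihoods at x = 4:
  L_A = 0.48·(1−0.48)^3 = 0.48·0.140608 = 0.0674918
  L_B = 0.63·(1−0.63)^3 = 0.63·0.050653 = 0.0319114
Weight by the priors:
  π_A·L_A = 0.36 × 0.0674918 = 0.0242971
  π_B·L_B = 0.64 × 0.0319114 = 0.0204233
Sum: 0.0242971 + 0.0204233 = 0.0447204
Responsibility of Intensity B: 0.0204233 / 0.0447204 ≈ 0.4567

0.4567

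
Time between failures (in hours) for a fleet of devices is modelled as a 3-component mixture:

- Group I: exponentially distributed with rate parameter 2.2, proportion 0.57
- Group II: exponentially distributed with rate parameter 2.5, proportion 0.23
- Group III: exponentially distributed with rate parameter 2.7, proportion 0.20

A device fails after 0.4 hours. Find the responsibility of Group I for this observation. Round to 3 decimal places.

0.568

The responsibility of component k is π_k f_k(x) divided by Σ_j π_j f_j(x).
Component likelihoods at x = 0.4 hours:
  f_I = 2.2·e^(−2.2·0.4) = 2.2·e^(−0.8800) = 0.912522
  f_II = 2.5·e^(−2.5·0.4) = 2.5·e^(−1.0000) = 0.919699
  f_III = 2.7·e^(−2.7·0.4) = 2.7·e^(−1.0800) = 0.916908
Weight by the priors:
  π_I·f_I = 0.57 × 0.912522 = 0.520138
  π_II·f_II = 0.23 × 0.919699 = 0.211531
  π_III·f_III = 0.20 × 0.916908 = 0.183382
Normaliser: 0.520138 + 0.211531 + 0.183382 = 0.91505
So the posterior for Group I is 0.520138 / 0.91505 ≈ 0.568.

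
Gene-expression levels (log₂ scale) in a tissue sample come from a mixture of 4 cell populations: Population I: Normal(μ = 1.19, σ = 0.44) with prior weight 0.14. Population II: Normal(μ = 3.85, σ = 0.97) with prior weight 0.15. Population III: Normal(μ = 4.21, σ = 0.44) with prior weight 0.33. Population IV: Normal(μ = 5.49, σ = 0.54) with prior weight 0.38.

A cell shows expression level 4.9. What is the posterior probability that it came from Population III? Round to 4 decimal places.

0.3166

By Bayes' theorem, P(k | x) = w_k f_k(x) / Σ_j w_j f_j(x).
Normal densities:
  f_I = (1/(0.44·√(2π)))·exp(−(4.9−1.19)²/(2·0.44²)) = 0.906687·exp(-35.54778) = 3.30562e-16
  f_II = (1/(0.97·√(2π)))·exp(−(4.9−3.85)²/(2·0.97²)) = 0.411281·exp(-0.58588) = 0.228926
  f_III = (1/(0.44·√(2π)))·exp(−(4.9−4.21)²/(2·0.44²)) = 0.906687·exp(-1.22960) = 0.265125
  f_IV = (1/(0.54·√(2π)))·exp(−(4.9−5.49)²/(2·0.54²)) = 0.738782·exp(-0.59688) = 0.406719
Unnormalised posteriors:
  w_I·f_I = 0.14 × 3.30562e-16 = 4.62787e-17
  w_II·f_II = 0.15 × 0.228926 = 0.034339
  w_III·f_III = 0.33 × 0.265125 = 0.0874911
  w_IV·f_IV = 0.38 × 0.406719 = 0.154553
Marginal: 4.62787e-17 + 0.034339 + 0.0874911 + 0.154553 = 0.276383
P(Population III | x) ≈ 0.3166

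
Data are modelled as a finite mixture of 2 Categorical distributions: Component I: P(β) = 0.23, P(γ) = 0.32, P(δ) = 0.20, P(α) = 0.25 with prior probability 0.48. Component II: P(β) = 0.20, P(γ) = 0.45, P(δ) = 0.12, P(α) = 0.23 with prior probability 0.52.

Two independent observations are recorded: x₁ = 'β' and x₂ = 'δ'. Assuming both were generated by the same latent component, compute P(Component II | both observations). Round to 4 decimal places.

P(component k | x) = w_k·f_k(x) / marginal(x), where marginal(x) = Σ_j w_j·f_j(x).
Since both observations come from the same component, the likelihood for component k is f_k(x₁)·f_k(x₂).
  f_I = [0.23] × [0.2] = 0.046
  f_II = [0.2] × [0.12] = 0.024
Multiply by the mixture weights:
  w_I·f_I = 0.48 × 0.046 = 0.02208
  w_II·f_II = 0.52 × 0.024 = 0.01248
Marginal: 0.02208 + 0.01248 = 0.03456
Responsibility of Component II: 0.01248 / 0.03456 ≈ 0.3611

0.3611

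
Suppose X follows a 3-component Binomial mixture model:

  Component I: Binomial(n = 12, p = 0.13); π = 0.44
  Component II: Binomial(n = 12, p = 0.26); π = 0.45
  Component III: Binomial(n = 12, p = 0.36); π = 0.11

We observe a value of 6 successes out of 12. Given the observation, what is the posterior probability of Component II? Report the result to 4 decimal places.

0.5678

The responsibility of component k is w_k f_k(x) divided by Σ_j w_j f_j(x).
Component likelihoods at x = 6 successes out of 12:
  p_I = C(12,6)·0.13^6·0.87^6 = 924·4.82681e-06·0.433626 = 0.00193396
  p_II = C(12,6)·0.26^6·0.74^6 = 924·0.000308916·0.164206 = 0.0468708
  p_III = C(12,6)·0.36^6·0.64^6 = 924·0.00217678·0.0687195 = 0.138219
Unnormalised posteriors:
  w_I·p_I = 0.44 × 0.00193396 = 0.000850943
  w_II·p_II = 0.45 × 0.0468708 = 0.0210919
  w_III·p_III = 0.11 × 0.138219 = 0.0152041
Evidence: 0.000850943 + 0.0210919 + 0.0152041 = 0.0371469
So the posterior for Component II is 0.0210919 / 0.0371469 ≈ 0.5678.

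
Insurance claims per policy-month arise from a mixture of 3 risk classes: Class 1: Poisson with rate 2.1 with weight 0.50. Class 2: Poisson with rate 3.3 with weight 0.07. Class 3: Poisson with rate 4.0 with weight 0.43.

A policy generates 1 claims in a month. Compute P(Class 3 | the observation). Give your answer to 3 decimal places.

0.187

Posterior ∝ prior × likelihood, so P(k | x) ∝ π_k f_k(x); normalise over all components.
Evaluate each component's likelihood at the observed value:
  p_1 = 0.257158
  p_2 = 0.121714
  p_3 = 0.0732626
Weight by the priors:
  π_1·p_1 = 0.50 × 0.257158 = 0.128579
  π_2·p_2 = 0.07 × 0.121714 = 0.00852001
  π_3·p_3 = 0.43 × 0.0732626 = 0.0315029
Evidence: 0.128579 + 0.00852001 + 0.0315029 = 0.168602
So the posterior for Class 3 is 0.0315029 / 0.168602 ≈ 0.187.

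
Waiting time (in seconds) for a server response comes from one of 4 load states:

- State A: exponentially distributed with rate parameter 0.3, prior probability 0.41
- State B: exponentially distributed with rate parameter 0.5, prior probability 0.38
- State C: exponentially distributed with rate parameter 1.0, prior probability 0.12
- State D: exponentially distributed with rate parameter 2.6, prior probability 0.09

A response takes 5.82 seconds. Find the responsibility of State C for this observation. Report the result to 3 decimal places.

Posterior ∝ prior × likelihood, so P(k | x) ∝ P(Z=k) f_k(x); normalise over all components.
Evaluate each component's likelihood at the observed value:
  L_A = 0.3·e^(−0.3·5.82) = 0.3·e^(−1.7460) = 0.0523411
  L_B = 0.5·e^(−0.5·5.82) = 0.5·e^(−2.9100) = 0.0272379
  L_C = 1.0·e^(−1.0·5.82) = 1.0·e^(−5.8200) = 0.00296761
  L_D = 2.6·e^(−2.6·5.82) = 2.6·e^(−15.1320) = 6.96994e-07
Multiply by the mixture weights:
  P(Z=A)·L_A = 0.41 × 0.0523411 = 0.0214599
  P(Z=B)·L_B = 0.38 × 0.0272379 = 0.0103504
  P(Z=C)·L_C = 0.12 × 0.00296761 = 0.000356113
  P(Z=D)·L_D = 0.09 × 6.96994e-07 = 6.27295e-08
Marginal: 0.0214599 + 0.0103504 + 0.000356113 + 6.27295e-08 = 0.0321664
P(State C | 5.82 seconds) ≈ 0.011

0.011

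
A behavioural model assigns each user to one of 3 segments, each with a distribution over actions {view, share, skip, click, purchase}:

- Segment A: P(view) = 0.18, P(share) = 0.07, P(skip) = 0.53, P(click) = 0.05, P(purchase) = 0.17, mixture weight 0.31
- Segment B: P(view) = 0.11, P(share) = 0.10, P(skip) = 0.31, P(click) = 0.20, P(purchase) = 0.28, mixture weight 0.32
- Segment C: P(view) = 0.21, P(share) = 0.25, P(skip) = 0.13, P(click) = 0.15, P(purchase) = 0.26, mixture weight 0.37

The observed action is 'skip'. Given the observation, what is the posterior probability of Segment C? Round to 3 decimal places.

Apply Bayes' rule: the posterior for each component is proportional to its prior times its likelihood at x.
Component likelihoods at x = 'skip':
  L_A = P(skip | comp) = 0.53
  L_B = P(skip | comp) = 0.31
  L_C = P(skip | comp) = 0.13
Prior × likelihood for each component:
  P(Z=A)·L_A = 0.31 × 0.53 = 0.1643
  P(Z=B)·L_B = 0.32 × 0.31 = 0.0992
  P(Z=C)·L_C = 0.37 × 0.13 = 0.0481
Denominator: 0.1643 + 0.0992 + 0.0481 = 0.3116
So the posterior for Segment C is 0.0481 / 0.3116 ≈ 0.154.

0.154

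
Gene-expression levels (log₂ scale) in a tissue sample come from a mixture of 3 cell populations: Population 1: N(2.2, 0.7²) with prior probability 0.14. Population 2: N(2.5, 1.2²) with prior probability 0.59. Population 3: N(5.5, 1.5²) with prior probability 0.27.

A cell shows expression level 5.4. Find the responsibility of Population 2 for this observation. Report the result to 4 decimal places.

P(component k | x) = π_k·f_k(x) / marginal(x), where marginal(x) = Σ_j π_j·f_j(x).
Component likelihoods at x = 5.4:
  L_1 = (1/(0.7·√(2π)))·exp(−(5.4−2.2)²/(2·0.7²)) = 0.569918·exp(-10.44898) = 1.6515e-05
  L_2 = (1/(1.2·√(2π)))·exp(−(5.4−2.5)²/(2·1.2²)) = 0.332452·exp(-2.92014) = 0.0179279
  L_3 = (1/(1.5·√(2π)))·exp(−(5.4−5.5)²/(2·1.5²)) = 0.265962·exp(-0.00222) = 0.265371
Prior × likelihood for each component:
  π_1·L_1 = 0.14 × 1.6515e-05 = 2.3121e-06
  π_2·L_2 = 0.59 × 0.0179279 = 0.0105774
  π_3·L_3 = 0.27 × 0.265371 = 0.0716502
Sum: 2.3121e-06 + 0.0105774 + 0.0716502 = 0.08223
P(Population 2 | x) = 0.0105774 / 0.08223 ≈ 0.1286

0.1286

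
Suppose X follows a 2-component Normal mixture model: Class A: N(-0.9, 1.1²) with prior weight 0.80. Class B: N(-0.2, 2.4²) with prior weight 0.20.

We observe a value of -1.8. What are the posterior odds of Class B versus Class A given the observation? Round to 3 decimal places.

The posterior odds equal the prior odds times the likelihood ratio: (w_i/w_j)·(f_i(x)/f_j(x)).
Normal densities:
  f_A = (1/(1.1·√(2π)))·exp(−(-1.8−-0.9)²/(2·1.1²)) = 0.362675·exp(-0.33471) = 0.25951
  f_B = (1/(2.4·√(2π)))·exp(−(-1.8−-0.2)²/(2·2.4²)) = 0.166226·exp(-0.22222) = 0.133103
Posterior odds = (w_B·f_B) / (w_A·f_A) = (0.20·0.133103) / (0.80·0.25951) = 0.0266207 / 0.207608 ≈ 0.128

0.128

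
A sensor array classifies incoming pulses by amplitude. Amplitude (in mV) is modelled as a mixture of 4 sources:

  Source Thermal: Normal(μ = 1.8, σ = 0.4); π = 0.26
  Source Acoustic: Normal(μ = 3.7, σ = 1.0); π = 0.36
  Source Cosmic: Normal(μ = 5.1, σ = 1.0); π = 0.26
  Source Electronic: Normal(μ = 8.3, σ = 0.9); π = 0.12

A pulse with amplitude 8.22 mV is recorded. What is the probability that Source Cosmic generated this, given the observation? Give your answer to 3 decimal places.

Posterior ∝ prior × likelihood, so P(k | x) ∝ π_k f_k(x); normalise over all components.
Normal densities:
  f_Thermal = 1.15127e-56
  f_Acoustic = 1.46051e-05
  f_Cosmic = 0.00306981
  f_Electronic = 0.441521
Unnormalised posteriors:
  π_Thermal·f_Thermal = 0.26 × 1.15127e-56 = 2.99331e-57
  π_Acoustic·f_Acoustic = 0.36 × 1.46051e-05 = 5.25784e-06
  π_Cosmic·f_Cosmic = 0.26 × 0.00306981 = 0.000798151
  π_Electronic·f_Electronic = 0.12 × 0.441521 = 0.0529826
Marginal: 2.99331e-57 + 5.25784e-06 + 0.000798151 + 0.0529826 = 0.053786
So the posterior for Source Cosmic is 0.000798151 / 0.053786 ≈ 0.015.

0.015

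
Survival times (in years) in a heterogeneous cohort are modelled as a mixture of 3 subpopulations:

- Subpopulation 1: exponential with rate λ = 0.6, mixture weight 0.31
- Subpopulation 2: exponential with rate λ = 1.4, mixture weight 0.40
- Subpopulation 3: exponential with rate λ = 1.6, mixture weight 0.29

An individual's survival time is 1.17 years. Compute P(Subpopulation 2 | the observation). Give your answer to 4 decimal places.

0.3996

The responsibility of component k is w_k f_k(x) divided by Σ_j w_j f_j(x).
Exponential densities:
  p_1 = 0.6·e^(−0.6·1.17) = 0.6·e^(−0.7020) = 0.297356
  p_2 = 1.4·e^(−1.4·1.17) = 1.4·e^(−1.6380) = 0.272116
  p_3 = 1.6·e^(−1.6·1.17) = 1.6·e^(−1.8720) = 0.246105
Multiply by the mixture weights:
  w_1·p_1 = 0.31 × 0.297356 = 0.0921803
  w_2·p_2 = 0.40 × 0.272116 = 0.108846
  w_3·p_3 = 0.29 × 0.246105 = 0.0713705
Evidence: 0.0921803 + 0.108846 + 0.0713705 = 0.272397
P(Subpopulation 2 | x) = 0.108846 / 0.272397 ≈ 0.3996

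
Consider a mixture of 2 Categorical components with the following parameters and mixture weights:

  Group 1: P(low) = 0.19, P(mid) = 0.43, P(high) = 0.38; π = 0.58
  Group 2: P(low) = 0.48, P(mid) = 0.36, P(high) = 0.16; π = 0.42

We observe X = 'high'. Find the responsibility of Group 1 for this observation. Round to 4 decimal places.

0.7663

The responsibility of component k is π_k f_k(x) divided by Σ_j π_j f_j(x).
Evaluate each component's likelihood at the observed value:
  f_1 = 0.38
  f_2 = 0.16
Prior × likelihood for each component:
  π_1·f_1 = 0.58 × 0.38 = 0.2204
  π_2·f_2 = 0.42 × 0.16 = 0.0672
Sum: 0.2204 + 0.0672 = 0.2876
P(Group 1 | x) ≈ 0.7663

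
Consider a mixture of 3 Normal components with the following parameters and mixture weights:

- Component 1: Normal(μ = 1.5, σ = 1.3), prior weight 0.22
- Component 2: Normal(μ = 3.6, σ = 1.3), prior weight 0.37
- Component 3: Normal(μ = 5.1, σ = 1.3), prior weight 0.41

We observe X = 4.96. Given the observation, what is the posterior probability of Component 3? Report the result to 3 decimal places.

The responsibility of component k is P(Z=k) f_k(x) divided by Σ_j P(Z=j) f_j(x).
Evaluate each component's likelihood at the observed value:
  L_1 = 0.00888673
  L_2 = 0.177547
  L_3 = 0.305104
Multiply by the mixture weights:
  P(Z=1)·L_1 = 0.22 × 0.00888673 = 0.00195508
  P(Z=2)·L_2 = 0.37 × 0.177547 = 0.0656923
  P(Z=3)·L_3 = 0.41 × 0.305104 = 0.125093
Evidence: 0.00195508 + 0.0656923 + 0.125093 = 0.19274
Responsibility of Component 3: 0.125093 / 0.19274 ≈ 0.649

0.649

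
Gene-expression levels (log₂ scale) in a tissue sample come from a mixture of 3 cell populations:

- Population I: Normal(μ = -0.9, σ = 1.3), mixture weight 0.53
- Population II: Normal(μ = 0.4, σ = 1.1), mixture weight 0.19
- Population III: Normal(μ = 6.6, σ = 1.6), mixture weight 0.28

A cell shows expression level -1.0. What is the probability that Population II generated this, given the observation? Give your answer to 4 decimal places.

By Bayes' theorem, P(k | x) = P(Z=k) f_k(x) / Σ_j P(Z=j) f_j(x).
Component likelihoods at x = -1.0:
  p_I = (1/(1.3·√(2π)))·exp(−(-1.0−-0.9)²/(2·1.3²)) = 0.306879·exp(-0.00296) = 0.305972
  p_II = (1/(1.1·√(2π)))·exp(−(-1.0−0.4)²/(2·1.1²)) = 0.362675·exp(-0.80992) = 0.161352
  p_III = (1/(1.6·√(2π)))·exp(−(-1.0−6.6)²/(2·1.6²)) = 0.249339·exp(-11.28125) = 3.14344e-06
Multiply by the mixture weights:
  P(Z=I)·p_I = 0.53 × 0.305972 = 0.162165
  P(Z=II)·p_II = 0.19 × 0.161352 = 0.0306569
  P(Z=III)·p_III = 0.28 × 3.14344e-06 = 8.80164e-07
Denominator: 0.162165 + 0.0306569 + 8.80164e-07 = 0.192823
P(Population II | data) = 0.0306569 / 0.192823 ≈ 0.1590

0.1590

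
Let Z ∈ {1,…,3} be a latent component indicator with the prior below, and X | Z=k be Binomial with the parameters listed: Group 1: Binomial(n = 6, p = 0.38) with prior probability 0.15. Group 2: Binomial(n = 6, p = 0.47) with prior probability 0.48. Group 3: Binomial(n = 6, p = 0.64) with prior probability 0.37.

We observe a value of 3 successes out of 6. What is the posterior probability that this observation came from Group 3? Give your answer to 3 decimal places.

P(component k | x) = w_k·f_k(x) / marginal(x), where marginal(x) = Σ_j w_j·f_j(x).
Component likelihoods at x = 3 successes out of 6:
  p_1 = 0.261551
  p_2 = 0.309137
  p_3 = 0.244612
Prior × likelihood for each component:
  w_1·p_1 = 0.15 × 0.261551 = 0.0392326
  w_2·p_2 = 0.48 × 0.309137 = 0.148386
  w_3·p_3 = 0.37 × 0.244612 = 0.0905064
Denominator: 0.0392326 + 0.148386 + 0.0905064 = 0.278125
P(Group 3 | x) ≈ 0.325

0.325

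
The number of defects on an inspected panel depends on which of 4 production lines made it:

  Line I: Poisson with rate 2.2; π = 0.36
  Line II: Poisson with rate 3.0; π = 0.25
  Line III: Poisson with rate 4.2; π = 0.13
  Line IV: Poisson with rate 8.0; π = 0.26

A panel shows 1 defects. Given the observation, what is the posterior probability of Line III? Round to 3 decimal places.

Posterior ∝ prior × likelihood, so P(k | x) ∝ P(Z=k) f_k(x); normalise over all components.
Component likelihoods at x = 1 defects:
  p_I = 0.243767
  p_II = 0.149361
  p_III = 0.0629814
  p_IV = 0.0026837
Prior × likelihood for each component:
  P(Z=I)·p_I = 0.36 × 0.243767 = 0.0877561
  P(Z=II)·p_II = 0.25 × 0.149361 = 0.0373403
  P(Z=III)·p_III = 0.13 × 0.0629814 = 0.00818758
  P(Z=IV)·p_IV = 0.26 × 0.0026837 = 0.000697762
Denominator: 0.0877561 + 0.0373403 + 0.00818758 + 0.000697762 = 0.133982
So the posterior for Line III is 0.00818758 / 0.133982 ≈ 0.061.

0.061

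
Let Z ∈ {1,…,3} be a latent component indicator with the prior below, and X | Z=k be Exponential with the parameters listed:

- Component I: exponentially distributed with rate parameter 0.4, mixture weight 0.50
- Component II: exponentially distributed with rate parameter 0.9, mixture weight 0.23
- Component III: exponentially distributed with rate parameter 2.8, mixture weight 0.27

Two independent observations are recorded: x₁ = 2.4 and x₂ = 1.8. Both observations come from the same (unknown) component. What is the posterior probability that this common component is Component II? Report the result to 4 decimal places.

Posterior ∝ prior × likelihood, so P(k | x) ∝ π_k f_k(x); normalise over all components.
Since both observations come from the same component, the likelihood for component k is f_k(x₁)·f_k(x₂).
  f_I = [0.153157] × [0.194701] = 0.0298198
  f_II = [0.103793] × [0.178109] = 0.0184864
  f_III = [0.00337831] × [0.0181265] = 6.12369e-05
Weight by the priors:
  π_I·f_I = 0.50 × 0.0298198 = 0.0149099
  π_II·f_II = 0.23 × 0.0184864 = 0.00425187
  π_III·f_III = 0.27 × 6.12369e-05 = 1.6534e-05
Sum: 0.0149099 + 0.00425187 + 1.6534e-05 = 0.0191783
P(Component II | x₁,x₂) ≈ 0.2217

0.2217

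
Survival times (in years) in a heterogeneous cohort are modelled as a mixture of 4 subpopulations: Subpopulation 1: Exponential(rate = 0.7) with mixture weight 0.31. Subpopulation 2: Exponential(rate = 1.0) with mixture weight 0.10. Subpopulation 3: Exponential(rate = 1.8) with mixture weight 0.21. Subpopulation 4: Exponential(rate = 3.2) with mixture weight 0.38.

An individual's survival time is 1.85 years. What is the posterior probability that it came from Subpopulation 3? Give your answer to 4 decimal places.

0.1471

P(component k | x) = π_k·f_k(x) / marginal(x), where marginal(x) = Σ_j π_j·f_j(x).
Component likelihoods at x = 1.85 years:
  f_1 = 0.191729
  f_2 = 0.157237
  f_3 = 0.0644276
  f_4 = 0.00859264
Unnormalised posteriors:
  π_1·f_1 = 0.31 × 0.191729 = 0.0594358
  π_2·f_2 = 0.10 × 0.157237 = 0.0157237
  π_3·f_3 = 0.21 × 0.0644276 = 0.0135298
  π_4·f_4 = 0.38 × 0.00859264 = 0.0032652
Denominator: 0.0594358 + 0.0157237 + 0.0135298 + 0.0032652 = 0.0919546
So the posterior for Subpopulation 3 is 0.0135298 / 0.0919546 ≈ 0.1471.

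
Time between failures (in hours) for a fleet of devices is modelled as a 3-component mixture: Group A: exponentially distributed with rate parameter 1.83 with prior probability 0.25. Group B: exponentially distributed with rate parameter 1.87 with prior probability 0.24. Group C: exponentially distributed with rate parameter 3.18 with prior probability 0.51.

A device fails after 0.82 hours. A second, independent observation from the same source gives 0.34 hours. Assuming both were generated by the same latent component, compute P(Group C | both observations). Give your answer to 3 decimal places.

0.397

Posterior ∝ prior × likelihood, so P(k | x) ∝ P(Z=k) f_k(x); normalise over all components.
Since both observations come from the same component, the likelihood for component k is f_k(x₁)·f_k(x₂).
  f_A = [1.83·e^(−1.83·0.82) = 1.83·e^(−1.5006) = 0.408083] × [0.982275] = 0.40085
  f_B = [1.87·e^(−1.87·0.82) = 1.87·e^(−1.5334) = 0.403547] × [0.990187] = 0.399587
  f_C = [3.18·e^(−3.18·0.82) = 3.18·e^(−2.6076) = 0.234402] × [1.07862] = 0.25283
Weight by the priors:
  P(Z=A)·f_A = 0.25 × 0.40085 = 0.100212
  P(Z=B)·f_B = 0.24 × 0.399587 = 0.0959009
  P(Z=C)·f_C = 0.51 × 0.25283 = 0.128943
Normaliser: 0.100212 + 0.0959009 + 0.128943 = 0.325057
P(Group C | data) ≈ 0.397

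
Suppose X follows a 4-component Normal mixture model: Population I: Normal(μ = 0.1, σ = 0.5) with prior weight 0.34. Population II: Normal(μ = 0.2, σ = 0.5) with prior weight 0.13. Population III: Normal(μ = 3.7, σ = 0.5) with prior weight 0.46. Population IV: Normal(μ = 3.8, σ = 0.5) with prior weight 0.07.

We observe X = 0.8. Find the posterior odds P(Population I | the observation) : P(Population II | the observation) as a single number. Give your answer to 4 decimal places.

2.0166

The posterior odds equal the prior odds times the likelihood ratio: (π_i/π_j)·(f_i(x)/f_j(x)).
Normal densities:
  p_I = (1/(0.5·√(2π)))·exp(−(0.8−0.1)²/(2·0.5²)) = 0.797885·exp(-0.98000) = 0.299455
  p_II = (1/(0.5·√(2π)))·exp(−(0.8−0.2)²/(2·0.5²)) = 0.797885·exp(-0.72000) = 0.388372
  p_III = (1/(0.5·√(2π)))·exp(−(0.8−3.7)²/(2·0.5²)) = 0.797885·exp(-16.82000) = 3.95464e-08
  p_IV = (1/(0.5·√(2π)))·exp(−(0.8−3.8)²/(2·0.5²)) = 0.797885·exp(-18.00000) = 1.21518e-08
Odds = (0.34/0.13) × (0.299455/0.388372) = 2.61538 × 0.771052 ≈ 2.0166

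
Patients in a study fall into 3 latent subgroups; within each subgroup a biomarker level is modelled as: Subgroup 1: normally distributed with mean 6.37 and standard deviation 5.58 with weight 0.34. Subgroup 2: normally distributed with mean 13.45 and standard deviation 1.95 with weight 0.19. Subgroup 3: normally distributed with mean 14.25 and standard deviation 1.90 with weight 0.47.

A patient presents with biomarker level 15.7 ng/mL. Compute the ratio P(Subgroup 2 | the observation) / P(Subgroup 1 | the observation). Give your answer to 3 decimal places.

3.326

Only the two components matter; the odds are (π_i f_i(x)) / (π_j f_j(x)).
Normal densities:
  f_1 = 0.0176682
  f_2 = 0.105141
  f_3 = 0.156923
Odds = (0.19/0.34) × (0.105141/0.0176682) = 0.558824 × 5.9509 ≈ 3.326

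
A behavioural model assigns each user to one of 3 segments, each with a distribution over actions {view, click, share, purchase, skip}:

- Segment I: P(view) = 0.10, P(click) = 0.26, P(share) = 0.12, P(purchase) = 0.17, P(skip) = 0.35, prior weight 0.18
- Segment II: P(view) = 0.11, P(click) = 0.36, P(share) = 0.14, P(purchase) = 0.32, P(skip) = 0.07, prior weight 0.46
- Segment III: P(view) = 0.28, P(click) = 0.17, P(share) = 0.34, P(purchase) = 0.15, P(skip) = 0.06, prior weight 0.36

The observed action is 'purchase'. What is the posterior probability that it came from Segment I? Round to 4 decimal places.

0.1320

P(component k | x) = w_k·f_k(x) / marginal(x), where marginal(x) = Σ_j w_j·f_j(x).
Evaluate each component's likelihood at the observed value:
  L_I = P(purchase | comp) = 0.17
  L_II = P(purchase | comp) = 0.32
  L_III = P(purchase | comp) = 0.15
Weight by the priors:
  w_I·L_I = 0.18 × 0.17 = 0.0306
  w_II·L_II = 0.46 × 0.32 = 0.1472
  w_III·L_III = 0.36 × 0.15 = 0.054
Evidence: 0.0306 + 0.1472 + 0.054 = 0.2318
P(Segment I | data) ≈ 0.1320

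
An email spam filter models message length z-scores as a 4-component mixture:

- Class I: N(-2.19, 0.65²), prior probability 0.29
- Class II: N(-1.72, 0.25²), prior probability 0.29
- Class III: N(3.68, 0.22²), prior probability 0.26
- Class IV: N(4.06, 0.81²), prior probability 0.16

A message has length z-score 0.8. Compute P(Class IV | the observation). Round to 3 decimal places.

0.841

The responsibility of component k is P(Z=k) f_k(x) divided by Σ_j P(Z=j) f_j(x).
Evaluate each component's likelihood at the observed value:
  f_I = (1/(0.65·√(2π)))·exp(−(0.8−-2.19)²/(2·0.65²)) = 0.613757·exp(-10.58000) = 1.56013e-05
  f_II = (1/(0.25·√(2π)))·exp(−(0.8−-1.72)²/(2·0.25²)) = 1.595769·exp(-50.80320) = 1.37854e-22
  f_III = (1/(0.22·√(2π)))·exp(−(0.8−3.68)²/(2·0.22²)) = 1.813374·exp(-85.68595) = 1.11059e-37
  f_IV = (1/(0.81·√(2π)))·exp(−(0.8−4.06)²/(2·0.81²)) = 0.492521·exp(-8.09907) = 0.000149639
Prior × likelihood for each component:
  P(Z=I)·f_I = 0.29 × 1.56013e-05 = 4.52438e-06
  P(Z=II)·f_II = 0.29 × 1.37854e-22 = 3.99778e-23
  P(Z=III)·f_III = 0.26 × 1.11059e-37 = 2.88752e-38
  P(Z=IV)·f_IV = 0.16 × 0.000149639 = 2.39422e-05
Denominator: 4.52438e-06 + 3.99778e-23 + 2.88752e-38 + 2.39422e-05 = 2.84665e-05
P(Class IV | data) ≈ 0.841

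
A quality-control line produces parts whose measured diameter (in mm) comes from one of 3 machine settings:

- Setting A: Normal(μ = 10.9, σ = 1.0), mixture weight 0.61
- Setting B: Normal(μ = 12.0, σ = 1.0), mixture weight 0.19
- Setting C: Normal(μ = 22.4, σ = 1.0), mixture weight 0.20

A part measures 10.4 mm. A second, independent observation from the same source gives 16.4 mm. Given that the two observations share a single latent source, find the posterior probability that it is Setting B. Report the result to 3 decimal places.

0.958

By Bayes' theorem, P(k | x) = π_k f_k(x) / Σ_j π_j f_j(x).
Since both observations come from the same component, the likelihood for component k is f_k(x₁)·f_k(x₂).
  f_A = [0.352065] × [1.07698e-07] = 3.79166e-08
  f_B = [0.110921] × [2.49425e-05] = 2.76664e-06
  f_C = [2.14638e-32] × [6.07588e-09] = 1.30412e-40
Prior × likelihood for each component:
  π_A·f_A = 0.61 × 3.79166e-08 = 2.31291e-08
  π_B·f_B = 0.19 × 2.76664e-06 = 5.25662e-07
  π_C·f_C = 0.20 × 1.30412e-40 = 2.60824e-41
Sum: 2.31291e-08 + 5.25662e-07 + 2.60824e-41 = 5.48791e-07
So the posterior for Setting B is 5.25662e-07 / 5.48791e-07 ≈ 0.958.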